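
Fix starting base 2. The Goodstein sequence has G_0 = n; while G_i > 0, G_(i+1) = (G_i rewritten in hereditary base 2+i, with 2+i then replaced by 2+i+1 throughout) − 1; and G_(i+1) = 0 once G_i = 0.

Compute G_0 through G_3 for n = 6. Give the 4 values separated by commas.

i=0: 6 = 2^2 + 2 (b=2); 2→3: 3^3 + 3 = 30; 30−1 = 29
i=1: 29 = 3^3 + 2 (b=3); 3→4: 4^4 + 2 = 258; 258−1 = 257
i=2: 257 = 4^4 + 1 (b=4); 4→5: 5^5 + 1 = 3126; 3126−1 = 3125

6, 29, 257, 3125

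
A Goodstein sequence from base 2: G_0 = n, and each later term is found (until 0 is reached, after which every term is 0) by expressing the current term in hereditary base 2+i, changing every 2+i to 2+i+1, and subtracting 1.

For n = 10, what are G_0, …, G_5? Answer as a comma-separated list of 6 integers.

[0] 10 ≡ 2^(2 + 1) + 2 (base 2). Lift 3: 84. −1: 83.
[1] 83 ≡ 3^(3 + 1) + 2 (base 3). Lift 4: 1026. −1: 1025.
[2] 1025 ≡ 4^(4 + 1) + 1 (base 4). Lift 5: 15626. −1: 15625.
[3] 15625 ≡ 5^(5 + 1) (base 5). Lift 6: 279936. −1: 279935.
[4] 279935 ≡ 5·6^6 + 5·6^5 + 5·6^4 + 5·6^3 + 5·6^2 + 5·6 + 5 (base 6). Lift 7: 4215755. −1: 4215754.

10, 83, 1025, 15625, 279935, 4215754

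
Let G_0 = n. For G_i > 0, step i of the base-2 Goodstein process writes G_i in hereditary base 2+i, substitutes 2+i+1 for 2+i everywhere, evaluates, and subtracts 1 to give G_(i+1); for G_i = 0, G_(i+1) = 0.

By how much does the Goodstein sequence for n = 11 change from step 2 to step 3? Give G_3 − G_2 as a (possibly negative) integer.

11 —HB2→ 2^(2 + 1) + 2 + 1 —bump→ 3^(3 + 1) + 3 + 1 = 85 —(−1)→ 84
84 —HB3→ 3^(3 + 1) + 3 —bump→ 4^(4 + 1) + 4 = 1028 —(−1)→ 1027
1027 —HB4→ 4^(4 + 1) + 3 —bump→ 5^(5 + 1) + 3 = 15628 —(−1)→ 15627

14600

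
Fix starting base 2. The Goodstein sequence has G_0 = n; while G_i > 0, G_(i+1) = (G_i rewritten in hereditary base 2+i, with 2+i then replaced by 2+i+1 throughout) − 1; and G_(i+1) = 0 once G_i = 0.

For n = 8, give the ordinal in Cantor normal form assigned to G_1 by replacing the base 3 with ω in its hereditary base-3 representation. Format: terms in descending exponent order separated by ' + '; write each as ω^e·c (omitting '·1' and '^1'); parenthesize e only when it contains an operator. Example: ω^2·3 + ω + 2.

ω^ω·2 + ω^2·2 + ω·2 + 2

[0] 8 ≡ 2^(2 + 1) (base 2). Lift 3: 81. −1: 80.
[1] 80 ≡ 2·3^3 + 2·3^2 + 2·3 + 2 (base 3). Lift 4: 554. −1: 553.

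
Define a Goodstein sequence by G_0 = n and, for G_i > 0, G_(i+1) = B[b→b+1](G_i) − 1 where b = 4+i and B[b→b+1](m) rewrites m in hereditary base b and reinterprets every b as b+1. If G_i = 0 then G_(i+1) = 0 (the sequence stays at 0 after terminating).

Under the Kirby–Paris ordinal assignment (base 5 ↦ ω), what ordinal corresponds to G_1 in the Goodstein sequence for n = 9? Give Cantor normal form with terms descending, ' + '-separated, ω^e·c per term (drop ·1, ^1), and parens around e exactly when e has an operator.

ω·2

base 4: 9 = 2·4 + 1; at 5: 2·5 + 1 = 11; next = 10
base 5: 10 = 2·5; at 6: 2·6 = 12; next = 11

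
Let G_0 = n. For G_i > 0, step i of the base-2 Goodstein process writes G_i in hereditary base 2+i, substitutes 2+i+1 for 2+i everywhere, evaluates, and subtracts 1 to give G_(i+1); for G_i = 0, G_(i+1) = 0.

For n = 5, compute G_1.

step 0: 5 = 2^2 + 1; sub 3 for 2: 3^3 + 1; = 28; G_1 = 28−1 = 27
step 1: 27 = 3^3; sub 4 for 3: 4^4; = 256; G_2 = 256−1 = 255

27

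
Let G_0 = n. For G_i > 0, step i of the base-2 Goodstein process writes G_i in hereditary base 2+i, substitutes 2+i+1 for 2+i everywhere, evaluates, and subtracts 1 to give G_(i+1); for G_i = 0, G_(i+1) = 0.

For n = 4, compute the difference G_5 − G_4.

G_0=4  [base 2] 2^2  →[2↦3]→  3^3 = 27  −1 ⇒ G_1=26
G_1=26  [base 3] 2·3^2 + 2·3 + 2  →[3↦4]→  2·4^2 + 2·4 + 2 = 42  −1 ⇒ G_2=41
G_2=41  [base 4] 2·4^2 + 2·4 + 1  →[4↦5]→  2·5^2 + 2·5 + 1 = 61  −1 ⇒ G_3=60
G_3=60  [base 5] 2·5^2 + 2·5  →[5↦6]→  2·6^2 + 2·6 = 84  −1 ⇒ G_4=83
G_4=83  [base 6] 2·6^2 + 6 + 5  →[6↦7]→  2·7^2 + 7 + 5 = 110  −1 ⇒ G_5=109

26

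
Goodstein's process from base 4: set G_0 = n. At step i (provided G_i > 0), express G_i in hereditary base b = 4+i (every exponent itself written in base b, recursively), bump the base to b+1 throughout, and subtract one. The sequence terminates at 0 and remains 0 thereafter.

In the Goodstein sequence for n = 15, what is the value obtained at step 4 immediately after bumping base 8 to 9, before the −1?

i=0: 15 = 3·4 + 3 (b=4); 4→5: 3·5 + 3 = 18; 18−1 = 17
i=1: 17 = 3·5 + 2 (b=5); 5→6: 3·6 + 2 = 20; 20−1 = 19
i=2: 19 = 3·6 + 1 (b=6); 6→7: 3·7 + 1 = 22; 22−1 = 21
i=3: 21 = 3·7 (b=7); 7→8: 3·8 = 24; 24−1 = 23
i=4: 23 = 2·8 + 7 (b=8); 8→9: 2·9 + 7 = 25; 25−1 = 24

25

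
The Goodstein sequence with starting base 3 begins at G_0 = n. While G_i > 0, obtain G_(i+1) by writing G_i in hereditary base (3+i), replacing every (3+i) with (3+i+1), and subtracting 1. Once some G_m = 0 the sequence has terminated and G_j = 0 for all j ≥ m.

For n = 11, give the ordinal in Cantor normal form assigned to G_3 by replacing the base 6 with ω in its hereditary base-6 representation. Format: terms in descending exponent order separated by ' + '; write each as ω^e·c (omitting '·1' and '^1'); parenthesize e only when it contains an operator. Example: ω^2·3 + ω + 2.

[0] 11 ≡ 3^2 + 2 (base 3). Lift 4: 18. −1: 17.
[1] 17 ≡ 4^2 + 1 (base 4). Lift 5: 26. −1: 25.
[2] 25 ≡ 5^2 (base 5). Lift 6: 36. −1: 35.
[3] 35 ≡ 5·6 + 5 (base 6). Lift 7: 40. −1: 39.

ω·5 + 5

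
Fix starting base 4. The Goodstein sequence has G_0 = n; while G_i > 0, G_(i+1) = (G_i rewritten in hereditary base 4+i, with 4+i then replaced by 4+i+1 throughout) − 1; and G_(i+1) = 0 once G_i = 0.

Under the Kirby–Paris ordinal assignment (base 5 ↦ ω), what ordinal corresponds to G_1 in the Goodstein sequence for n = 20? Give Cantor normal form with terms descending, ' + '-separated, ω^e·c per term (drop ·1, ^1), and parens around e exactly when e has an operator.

G_0 = 20. HB_4(20) = 4^2 + 4. Bump = 30. G_1 = 29.
G_1 = 29. HB_5(29) = 5^2 + 4. Bump = 40. G_2 = 39.

ω^2 + 4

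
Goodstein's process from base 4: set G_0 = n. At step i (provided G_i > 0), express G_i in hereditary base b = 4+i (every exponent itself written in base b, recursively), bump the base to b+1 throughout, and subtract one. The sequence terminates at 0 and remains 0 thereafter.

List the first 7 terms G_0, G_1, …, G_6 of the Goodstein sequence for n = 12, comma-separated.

(0) 12|_4 = 3·4 ↦ 3·5|_5 = 15 ⇒ 14
(1) 14|_5 = 2·5 + 4 ↦ 2·6 + 4|_6 = 16 ⇒ 15
(2) 15|_6 = 2·6 + 3 ↦ 2·7 + 3|_7 = 17 ⇒ 16
(3) 16|_7 = 2·7 + 2 ↦ 2·8 + 2|_8 = 18 ⇒ 17
(4) 17|_8 = 2·8 + 1 ↦ 2·9 + 1|_9 = 19 ⇒ 18
(5) 18|_9 = 2·9 ↦ 2·10|_10 = 20 ⇒ 19

12, 14, 15, 16, 17, 18, 19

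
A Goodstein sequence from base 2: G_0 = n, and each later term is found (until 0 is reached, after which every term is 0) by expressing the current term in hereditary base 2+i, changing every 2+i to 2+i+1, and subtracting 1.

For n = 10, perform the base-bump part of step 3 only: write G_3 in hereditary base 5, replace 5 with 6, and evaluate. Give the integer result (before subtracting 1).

279936

[0] 10 ≡ 2^(2 + 1) + 2 (base 2). Lift 3: 84. −1: 83.
[1] 83 ≡ 3^(3 + 1) + 2 (base 3). Lift 4: 1026. −1: 1025.
[2] 1025 ≡ 4^(4 + 1) + 1 (base 4). Lift 5: 15626. −1: 15625.
[3] 15625 ≡ 5^(5 + 1) (base 5). Lift 6: 279936. −1: 279935.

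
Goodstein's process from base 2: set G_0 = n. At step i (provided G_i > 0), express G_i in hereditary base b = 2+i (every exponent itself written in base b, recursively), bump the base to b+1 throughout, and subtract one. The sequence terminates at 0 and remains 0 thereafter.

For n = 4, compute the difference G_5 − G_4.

26

G_0=4  [base 2] 2^2  →[2↦3]→  3^3 = 27  −1 ⇒ G_1=26
G_1=26  [base 3] 2·3^2 + 2·3 + 2  →[3↦4]→  2·4^2 + 2·4 + 2 = 42  −1 ⇒ G_2=41
G_2=41  [base 4] 2·4^2 + 2·4 + 1  →[4↦5]→  2·5^2 + 2·5 + 1 = 61  −1 ⇒ G_3=60
G_3=60  [base 5] 2·5^2 + 2·5  →[5↦6]→  2·6^2 + 2·6 = 84  −1 ⇒ G_4=83
G_4=83  [base 6] 2·6^2 + 6 + 5  →[6↦7]→  2·7^2 + 7 + 5 = 110  −1 ⇒ G_5=109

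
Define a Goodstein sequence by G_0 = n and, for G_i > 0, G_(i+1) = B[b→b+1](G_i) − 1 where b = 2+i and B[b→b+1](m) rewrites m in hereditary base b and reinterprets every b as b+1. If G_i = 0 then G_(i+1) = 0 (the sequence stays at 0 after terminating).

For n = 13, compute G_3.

G_0=13  [base 2] 2^(2 + 1) + 2^2 + 1  →[2↦3]→  3^(3 + 1) + 3^3 + 1 = 109  −1 ⇒ G_1=108
G_1=108  [base 3] 3^(3 + 1) + 3^3  →[3↦4]→  4^(4 + 1) + 4^4 = 1280  −1 ⇒ G_2=1279
G_2=1279  [base 4] 4^(4 + 1) + 3·4^3 + 3·4^2 + 3·4 + 3  →[4↦5]→  5^(5 + 1) + 3·5^3 + 3·5^2 + 3·5 + 3 = 16093  −1 ⇒ G_3=16092
G_3=16092  [base 5] 5^(5 + 1) + 3·5^3 + 3·5^2 + 3·5 + 2  →[5↦6]→  6^(6 + 1) + 3·6^3 + 3·6^2 + 3·6 + 2 = 280712  −1 ⇒ G_4=280711

16092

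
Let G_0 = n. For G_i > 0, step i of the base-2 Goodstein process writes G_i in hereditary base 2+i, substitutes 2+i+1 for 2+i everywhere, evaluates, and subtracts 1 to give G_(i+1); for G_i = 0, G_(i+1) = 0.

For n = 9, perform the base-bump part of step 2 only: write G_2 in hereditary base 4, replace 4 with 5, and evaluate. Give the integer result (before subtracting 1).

9843

G_0 = 9. HB_2(9) = 2^(2 + 1) + 1. Bump = 82. G_1 = 81.
G_1 = 81. HB_3(81) = 3^(3 + 1). Bump = 1024. G_2 = 1023.
G_2 = 1023. HB_4(1023) = 3·4^4 + 3·4^3 + 3·4^2 + 3·4 + 3. Bump = 9843. G_3 = 9842.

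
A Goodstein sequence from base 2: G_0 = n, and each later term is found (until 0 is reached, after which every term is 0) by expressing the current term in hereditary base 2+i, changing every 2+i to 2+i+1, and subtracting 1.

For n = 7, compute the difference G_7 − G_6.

20888664

G_0=7  [base 2] 2^2 + 2 + 1  →[2↦3]→  3^3 + 3 + 1 = 31  −1 ⇒ G_1=30
G_1=30  [base 3] 3^3 + 3  →[3↦4]→  4^4 + 4 = 260  −1 ⇒ G_2=259
G_2=259  [base 4] 4^4 + 3  →[4↦5]→  5^5 + 3 = 3128  −1 ⇒ G_3=3127
G_3=3127  [base 5] 5^5 + 2  →[5↦6]→  6^6 + 2 = 46658  −1 ⇒ G_4=46657
G_4=46657  [base 6] 6^6 + 1  →[6↦7]→  7^7 + 1 = 823544  −1 ⇒ G_5=823543
G_5=823543  [base 7] 7^7  →[7↦8]→  8^8 = 16777216  −1 ⇒ G_6=16777215
G_6=16777215  [base 8] 7·8^7 + 7·8^6 + 7·8^5 + 7·8^4 + 7·8^3 + 7·8^2 + 7·8 + 7  →[8↦9]→  7·9^7 + 7·9^6 + 7·9^5 + 7·9^4 + 7·9^3 + 7·9^2 + 7·9 + 7 = 37665880  −1 ⇒ G_7=37665879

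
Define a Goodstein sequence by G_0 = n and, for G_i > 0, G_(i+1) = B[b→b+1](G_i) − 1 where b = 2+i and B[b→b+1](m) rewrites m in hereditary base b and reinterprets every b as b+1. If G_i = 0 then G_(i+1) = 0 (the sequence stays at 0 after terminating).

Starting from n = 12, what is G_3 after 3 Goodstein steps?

(0) 12|_2 = 2^(2 + 1) + 2^2 ↦ 3^(3 + 1) + 3^3|_3 = 108 ⇒ 107
(1) 107|_3 = 3^(3 + 1) + 2·3^2 + 2·3 + 2 ↦ 4^(4 + 1) + 2·4^2 + 2·4 + 2|_4 = 1066 ⇒ 1065
(2) 1065|_4 = 4^(4 + 1) + 2·4^2 + 2·4 + 1 ↦ 5^(5 + 1) + 2·5^2 + 2·5 + 1|_5 = 15686 ⇒ 15685
(3) 15685|_5 = 5^(5 + 1) + 2·5^2 + 2·5 ↦ 6^(6 + 1) + 2·6^2 + 2·6|_6 = 280020 ⇒ 280019

15685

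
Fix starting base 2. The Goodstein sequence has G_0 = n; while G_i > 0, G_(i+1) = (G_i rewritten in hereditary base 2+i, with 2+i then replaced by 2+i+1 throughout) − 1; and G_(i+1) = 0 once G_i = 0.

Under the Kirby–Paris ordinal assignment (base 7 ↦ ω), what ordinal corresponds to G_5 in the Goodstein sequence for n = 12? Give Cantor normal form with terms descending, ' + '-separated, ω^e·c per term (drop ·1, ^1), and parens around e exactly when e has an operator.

ω^(ω + 1) + ω^2·2 + ω + 4

i=0: 12 = 2^(2 + 1) + 2^2 (b=2); 2→3: 3^(3 + 1) + 3^3 = 108; 108−1 = 107
i=1: 107 = 3^(3 + 1) + 2·3^2 + 2·3 + 2 (b=3); 3→4: 4^(4 + 1) + 2·4^2 + 2·4 + 2 = 1066; 1066−1 = 1065
i=2: 1065 = 4^(4 + 1) + 2·4^2 + 2·4 + 1 (b=4); 4→5: 5^(5 + 1) + 2·5^2 + 2·5 + 1 = 15686; 15686−1 = 15685
i=3: 15685 = 5^(5 + 1) + 2·5^2 + 2·5 (b=5); 5→6: 6^(6 + 1) + 2·6^2 + 2·6 = 280020; 280020−1 = 280019
i=4: 280019 = 6^(6 + 1) + 2·6^2 + 6 + 5 (b=6); 6→7: 7^(7 + 1) + 2·7^2 + 7 + 5 = 5764911; 5764911−1 = 5764910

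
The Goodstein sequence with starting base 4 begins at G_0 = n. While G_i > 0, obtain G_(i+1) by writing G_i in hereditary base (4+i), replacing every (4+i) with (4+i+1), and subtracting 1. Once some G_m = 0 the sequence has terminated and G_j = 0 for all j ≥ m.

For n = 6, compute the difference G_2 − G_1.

(0) 6|_4 = 4 + 2 ↦ 5 + 2|_5 = 7 ⇒ 6
(1) 6|_5 = 5 + 1 ↦ 6 + 1|_6 = 7 ⇒ 6

0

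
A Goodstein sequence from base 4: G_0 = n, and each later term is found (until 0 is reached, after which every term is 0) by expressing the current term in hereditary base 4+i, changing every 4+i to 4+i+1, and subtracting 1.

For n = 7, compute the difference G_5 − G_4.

(0) 7|_4 = 4 + 3 ↦ 5 + 3|_5 = 8 ⇒ 7
(1) 7|_5 = 5 + 2 ↦ 6 + 2|_6 = 8 ⇒ 7
(2) 7|_6 = 6 + 1 ↦ 7 + 1|_7 = 8 ⇒ 7
(3) 7|_7 = 7 ↦ 8|_8 = 8 ⇒ 7
(4) 7|_8 = 7 ↦ 7|_9 = 7 ⇒ 6

-1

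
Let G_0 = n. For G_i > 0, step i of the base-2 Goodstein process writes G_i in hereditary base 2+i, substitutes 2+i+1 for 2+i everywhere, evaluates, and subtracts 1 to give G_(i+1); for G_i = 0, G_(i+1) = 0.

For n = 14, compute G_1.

110

G_0=14  [base 2] 2^(2 + 1) + 2^2 + 2  →[2↦3]→  3^(3 + 1) + 3^3 + 3 = 111  −1 ⇒ G_1=110
G_1=110  [base 3] 3^(3 + 1) + 3^3 + 2  →[3↦4]→  4^(4 + 1) + 4^4 + 2 = 1282  −1 ⇒ G_2=1281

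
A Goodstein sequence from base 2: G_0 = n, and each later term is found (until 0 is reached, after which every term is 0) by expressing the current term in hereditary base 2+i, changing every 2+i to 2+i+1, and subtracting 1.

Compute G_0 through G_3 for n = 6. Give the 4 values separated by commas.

6, 29, 257, 3125

i=0: 6 = 2^2 + 2 (b=2); 2→3: 3^3 + 3 = 30; 30−1 = 29
i=1: 29 = 3^3 + 2 (b=3); 3→4: 4^4 + 2 = 258; 258−1 = 257
i=2: 257 = 4^4 + 1 (b=4); 4→5: 5^5 + 1 = 3126; 3126−1 = 3125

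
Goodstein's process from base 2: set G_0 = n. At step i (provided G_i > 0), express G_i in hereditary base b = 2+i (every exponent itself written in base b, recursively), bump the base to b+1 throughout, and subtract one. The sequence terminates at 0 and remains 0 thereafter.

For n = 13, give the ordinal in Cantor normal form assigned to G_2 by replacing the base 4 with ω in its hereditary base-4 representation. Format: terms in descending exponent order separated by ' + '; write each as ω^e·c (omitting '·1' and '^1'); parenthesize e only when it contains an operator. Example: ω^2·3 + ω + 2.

(0) 13|_2 = 2^(2 + 1) + 2^2 + 1 ↦ 3^(3 + 1) + 3^3 + 1|_3 = 109 ⇒ 108
(1) 108|_3 = 3^(3 + 1) + 3^3 ↦ 4^(4 + 1) + 4^4|_4 = 1280 ⇒ 1279

ω^(ω + 1) + ω^3·3 + ω^2·3 + ω·3 + 3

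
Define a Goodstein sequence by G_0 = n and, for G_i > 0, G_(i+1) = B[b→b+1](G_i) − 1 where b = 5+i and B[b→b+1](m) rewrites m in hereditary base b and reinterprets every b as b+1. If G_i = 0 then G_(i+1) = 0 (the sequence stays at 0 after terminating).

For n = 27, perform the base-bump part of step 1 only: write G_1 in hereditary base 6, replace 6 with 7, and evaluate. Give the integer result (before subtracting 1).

step 0: 27 = 5^2 + 2; sub 6 for 5: 6^2 + 2; = 38; G_1 = 38−1 = 37
step 1: 37 = 6^2 + 1; sub 7 for 6: 7^2 + 1; = 50; G_2 = 50−1 = 49

50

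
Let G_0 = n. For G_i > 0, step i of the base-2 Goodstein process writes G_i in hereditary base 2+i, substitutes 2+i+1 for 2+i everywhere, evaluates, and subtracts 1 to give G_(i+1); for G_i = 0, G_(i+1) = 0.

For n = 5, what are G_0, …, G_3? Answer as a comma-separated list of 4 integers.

5, 27, 255, 467

step 0: 5 = 2^2 + 1; sub 3 for 2: 3^3 + 1; = 28; G_1 = 28−1 = 27
step 1: 27 = 3^3; sub 4 for 3: 4^4; = 256; G_2 = 256−1 = 255
step 2: 255 = 3·4^3 + 3·4^2 + 3·4 + 3; sub 5 for 4: 3·5^3 + 3·5^2 + 3·5 + 3; = 468; G_3 = 468−1 = 467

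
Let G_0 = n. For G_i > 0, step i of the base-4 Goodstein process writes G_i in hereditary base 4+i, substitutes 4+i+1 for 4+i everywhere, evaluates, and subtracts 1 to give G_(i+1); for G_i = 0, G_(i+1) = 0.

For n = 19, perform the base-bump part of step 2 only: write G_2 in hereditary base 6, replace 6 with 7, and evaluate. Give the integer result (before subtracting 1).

step 0: 19 = 4^2 + 3; sub 5 for 4: 5^2 + 3; = 28; G_1 = 28−1 = 27
step 1: 27 = 5^2 + 2; sub 6 for 5: 6^2 + 2; = 38; G_2 = 38−1 = 37
step 2: 37 = 6^2 + 1; sub 7 for 6: 7^2 + 1; = 50; G_3 = 50−1 = 49

50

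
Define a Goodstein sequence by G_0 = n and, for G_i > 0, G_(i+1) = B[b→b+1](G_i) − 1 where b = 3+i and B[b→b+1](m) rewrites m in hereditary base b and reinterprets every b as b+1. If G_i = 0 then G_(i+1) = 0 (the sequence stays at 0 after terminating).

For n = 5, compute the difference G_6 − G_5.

-1

i=0: 5 = 3 + 2 (b=3); 3→4: 4 + 2 = 6; 6−1 = 5
i=1: 5 = 4 + 1 (b=4); 4→5: 5 + 1 = 6; 6−1 = 5
i=2: 5 = 5 (b=5); 5→6: 6 = 6; 6−1 = 5
i=3: 5 = 5 (b=6); 6→7: 5 = 5; 5−1 = 4
i=4: 4 = 4 (b=7); 7→8: 4 = 4; 4−1 = 3
i=5: 3 = 3 (b=8); 8→9: 3 = 3; 3−1 = 2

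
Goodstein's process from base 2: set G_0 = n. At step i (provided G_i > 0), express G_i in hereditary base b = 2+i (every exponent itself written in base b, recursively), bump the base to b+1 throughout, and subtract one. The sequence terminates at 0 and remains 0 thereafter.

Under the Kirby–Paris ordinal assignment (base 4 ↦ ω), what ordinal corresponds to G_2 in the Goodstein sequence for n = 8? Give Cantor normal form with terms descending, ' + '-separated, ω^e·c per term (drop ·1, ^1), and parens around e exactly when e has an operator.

G_0=8  [base 2] 2^(2 + 1)  →[2↦3]→  3^(3 + 1) = 81  −1 ⇒ G_1=80
G_1=80  [base 3] 2·3^3 + 2·3^2 + 2·3 + 2  →[3↦4]→  2·4^4 + 2·4^2 + 2·4 + 2 = 554  −1 ⇒ G_2=553
G_2=553  [base 4] 2·4^4 + 2·4^2 + 2·4 + 1  →[4↦5]→  2·5^5 + 2·5^2 + 2·5 + 1 = 6311  −1 ⇒ G_3=6310

ω^ω·2 + ω^2·2 + ω·2 + 1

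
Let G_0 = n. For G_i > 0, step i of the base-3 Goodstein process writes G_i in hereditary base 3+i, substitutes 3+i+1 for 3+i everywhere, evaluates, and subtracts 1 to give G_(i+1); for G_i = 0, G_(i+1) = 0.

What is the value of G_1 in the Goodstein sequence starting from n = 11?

base 3: 11 = 3^2 + 2; at 4: 4^2 + 2 = 18; next = 17
base 4: 17 = 4^2 + 1; at 5: 5^2 + 1 = 26; next = 25

17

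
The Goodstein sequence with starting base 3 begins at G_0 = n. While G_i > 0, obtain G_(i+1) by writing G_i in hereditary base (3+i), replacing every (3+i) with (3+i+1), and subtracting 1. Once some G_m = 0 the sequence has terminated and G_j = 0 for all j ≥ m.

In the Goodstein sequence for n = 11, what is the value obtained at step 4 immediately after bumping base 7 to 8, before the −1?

44

i=0: 11 = 3^2 + 2 (b=3); 3→4: 4^2 + 2 = 18; 18−1 = 17
i=1: 17 = 4^2 + 1 (b=4); 4→5: 5^2 + 1 = 26; 26−1 = 25
i=2: 25 = 5^2 (b=5); 5→6: 6^2 = 36; 36−1 = 35
i=3: 35 = 5·6 + 5 (b=6); 6→7: 5·7 + 5 = 40; 40−1 = 39
i=4: 39 = 5·7 + 4 (b=7); 7→8: 5·8 + 4 = 44; 44−1 = 43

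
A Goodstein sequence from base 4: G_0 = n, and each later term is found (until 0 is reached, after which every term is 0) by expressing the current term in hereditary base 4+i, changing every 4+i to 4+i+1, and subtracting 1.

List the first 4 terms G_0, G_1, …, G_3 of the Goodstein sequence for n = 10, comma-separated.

10, 11, 12, 13

10 —HB4→ 2·4 + 2 —bump→ 2·5 + 2 = 12 —(−1)→ 11
11 —HB5→ 2·5 + 1 —bump→ 2·6 + 1 = 13 —(−1)→ 12
12 —HB6→ 2·6 —bump→ 2·7 = 14 —(−1)→ 13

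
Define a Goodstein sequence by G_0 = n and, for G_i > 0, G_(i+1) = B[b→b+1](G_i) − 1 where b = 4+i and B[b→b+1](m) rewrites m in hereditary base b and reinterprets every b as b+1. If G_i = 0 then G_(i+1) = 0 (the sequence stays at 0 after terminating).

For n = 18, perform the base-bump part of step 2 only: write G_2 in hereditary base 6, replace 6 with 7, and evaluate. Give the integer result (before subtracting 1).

i=0: 18 = 4^2 + 2 (b=4); 4→5: 5^2 + 2 = 27; 27−1 = 26
i=1: 26 = 5^2 + 1 (b=5); 5→6: 6^2 + 1 = 37; 37−1 = 36
i=2: 36 = 6^2 (b=6); 6→7: 7^2 = 49; 49−1 = 48

49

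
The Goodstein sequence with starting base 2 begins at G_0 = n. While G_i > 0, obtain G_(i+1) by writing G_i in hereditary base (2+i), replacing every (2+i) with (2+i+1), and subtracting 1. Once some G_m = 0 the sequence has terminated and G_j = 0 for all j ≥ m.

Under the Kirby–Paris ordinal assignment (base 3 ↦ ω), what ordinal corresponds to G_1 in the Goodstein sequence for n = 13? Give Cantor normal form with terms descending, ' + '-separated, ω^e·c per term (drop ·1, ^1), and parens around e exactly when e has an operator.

[0] 13 ≡ 2^(2 + 1) + 2^2 + 1 (base 2). Lift 3: 109. −1: 108.
[1] 108 ≡ 3^(3 + 1) + 3^3 (base 3). Lift 4: 1280. −1: 1279.

ω^(ω + 1) + ω^ω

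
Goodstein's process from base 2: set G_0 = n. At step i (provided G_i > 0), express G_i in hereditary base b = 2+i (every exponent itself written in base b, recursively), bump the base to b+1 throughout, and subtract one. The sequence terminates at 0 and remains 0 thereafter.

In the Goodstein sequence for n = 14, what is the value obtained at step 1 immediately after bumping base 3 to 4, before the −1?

1282

step 0: 14 = 2^(2 + 1) + 2^2 + 2; sub 3 for 2: 3^(3 + 1) + 3^3 + 3; = 111; G_1 = 111−1 = 110
step 1: 110 = 3^(3 + 1) + 3^3 + 2; sub 4 for 3: 4^(4 + 1) + 4^4 + 2; = 1282; G_2 = 1282−1 = 1281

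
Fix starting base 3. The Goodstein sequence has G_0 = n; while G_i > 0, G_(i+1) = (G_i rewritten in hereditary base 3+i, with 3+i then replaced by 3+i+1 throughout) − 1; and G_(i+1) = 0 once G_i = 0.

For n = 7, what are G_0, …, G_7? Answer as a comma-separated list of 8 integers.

i=0: 7 = 2·3 + 1 (b=3); 3→4: 2·4 + 1 = 9; 9−1 = 8
i=1: 8 = 2·4 (b=4); 4→5: 2·5 = 10; 10−1 = 9
i=2: 9 = 5 + 4 (b=5); 5→6: 6 + 4 = 10; 10−1 = 9
i=3: 9 = 6 + 3 (b=6); 6→7: 7 + 3 = 10; 10−1 = 9
i=4: 9 = 7 + 2 (b=7); 7→8: 8 + 2 = 10; 10−1 = 9
i=5: 9 = 8 + 1 (b=8); 8→9: 9 + 1 = 10; 10−1 = 9
i=6: 9 = 9 (b=9); 9→10: 10 = 10; 10−1 = 9

7, 8, 9, 9, 9, 9, 9, 9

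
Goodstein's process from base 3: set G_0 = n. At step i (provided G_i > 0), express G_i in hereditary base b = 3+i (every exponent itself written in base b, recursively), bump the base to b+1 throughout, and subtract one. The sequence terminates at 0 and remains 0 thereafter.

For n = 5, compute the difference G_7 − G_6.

-1

base 3: 5 = 3 + 2; at 4: 4 + 2 = 6; next = 5
base 4: 5 = 4 + 1; at 5: 5 + 1 = 6; next = 5
base 5: 5 = 5; at 6: 6 = 6; next = 5
base 6: 5 = 5; at 7: 5 = 5; next = 4
base 7: 4 = 4; at 8: 4 = 4; next = 3
base 8: 3 = 3; at 9: 3 = 3; next = 2
base 9: 2 = 2; at 10: 2 = 2; next = 1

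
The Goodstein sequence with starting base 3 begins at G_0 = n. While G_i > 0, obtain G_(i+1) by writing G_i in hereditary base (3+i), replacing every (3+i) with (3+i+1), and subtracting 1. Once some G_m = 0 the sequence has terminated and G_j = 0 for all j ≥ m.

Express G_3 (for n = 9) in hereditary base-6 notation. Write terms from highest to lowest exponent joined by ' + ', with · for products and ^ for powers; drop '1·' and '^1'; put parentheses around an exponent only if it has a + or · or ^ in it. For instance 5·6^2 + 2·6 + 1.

base 3: 9 = 3^2; at 4: 4^2 = 16; next = 15
base 4: 15 = 3·4 + 3; at 5: 3·5 + 3 = 18; next = 17
base 5: 17 = 3·5 + 2; at 6: 3·6 + 2 = 20; next = 19
base 6: 19 = 3·6 + 1; at 7: 3·7 + 1 = 22; next = 21

3·6 + 1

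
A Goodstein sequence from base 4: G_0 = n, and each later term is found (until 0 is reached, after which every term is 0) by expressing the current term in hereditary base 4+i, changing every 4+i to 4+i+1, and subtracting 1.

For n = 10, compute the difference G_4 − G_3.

0

[0] 10 ≡ 2·4 + 2 (base 4). Lift 5: 12. −1: 11.
[1] 11 ≡ 2·5 + 1 (base 5). Lift 6: 13. −1: 12.
[2] 12 ≡ 2·6 (base 6). Lift 7: 14. −1: 13.
[3] 13 ≡ 7 + 6 (base 7). Lift 8: 14. −1: 13.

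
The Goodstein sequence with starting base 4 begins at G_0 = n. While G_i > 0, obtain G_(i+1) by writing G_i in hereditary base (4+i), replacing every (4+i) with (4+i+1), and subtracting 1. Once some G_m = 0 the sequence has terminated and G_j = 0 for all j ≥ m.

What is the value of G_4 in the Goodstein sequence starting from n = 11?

base 4: 11 = 2·4 + 3; at 5: 2·5 + 3 = 13; next = 12
base 5: 12 = 2·5 + 2; at 6: 2·6 + 2 = 14; next = 13
base 6: 13 = 2·6 + 1; at 7: 2·7 + 1 = 15; next = 14
base 7: 14 = 2·7; at 8: 2·8 = 16; next = 15

15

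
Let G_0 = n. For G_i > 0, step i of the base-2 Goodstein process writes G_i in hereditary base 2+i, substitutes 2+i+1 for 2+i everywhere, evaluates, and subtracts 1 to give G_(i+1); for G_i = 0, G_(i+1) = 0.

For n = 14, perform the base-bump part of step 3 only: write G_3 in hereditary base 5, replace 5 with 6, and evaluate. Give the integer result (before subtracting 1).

326592

(0) 14|_2 = 2^(2 + 1) + 2^2 + 2 ↦ 3^(3 + 1) + 3^3 + 3|_3 = 111 ⇒ 110
(1) 110|_3 = 3^(3 + 1) + 3^3 + 2 ↦ 4^(4 + 1) + 4^4 + 2|_4 = 1282 ⇒ 1281
(2) 1281|_4 = 4^(4 + 1) + 4^4 + 1 ↦ 5^(5 + 1) + 5^5 + 1|_5 = 18751 ⇒ 18750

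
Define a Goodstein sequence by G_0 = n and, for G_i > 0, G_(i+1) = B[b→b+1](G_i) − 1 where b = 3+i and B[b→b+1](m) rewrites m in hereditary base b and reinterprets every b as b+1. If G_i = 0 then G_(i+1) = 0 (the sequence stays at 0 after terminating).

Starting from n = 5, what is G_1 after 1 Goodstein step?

G_0=5  [base 3] 3 + 2  →[3↦4]→  4 + 2 = 6  −1 ⇒ G_1=5
G_1=5  [base 4] 4 + 1  →[4↦5]→  5 + 1 = 6  −1 ⇒ G_2=5

5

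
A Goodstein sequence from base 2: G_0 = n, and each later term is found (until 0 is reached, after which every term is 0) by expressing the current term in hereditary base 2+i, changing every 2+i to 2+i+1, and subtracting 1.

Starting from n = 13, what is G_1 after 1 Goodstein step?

108

[0] 13 ≡ 2^(2 + 1) + 2^2 + 1 (base 2). Lift 3: 109. −1: 108.
[1] 108 ≡ 3^(3 + 1) + 3^3 (base 3). Lift 4: 1280. −1: 1279.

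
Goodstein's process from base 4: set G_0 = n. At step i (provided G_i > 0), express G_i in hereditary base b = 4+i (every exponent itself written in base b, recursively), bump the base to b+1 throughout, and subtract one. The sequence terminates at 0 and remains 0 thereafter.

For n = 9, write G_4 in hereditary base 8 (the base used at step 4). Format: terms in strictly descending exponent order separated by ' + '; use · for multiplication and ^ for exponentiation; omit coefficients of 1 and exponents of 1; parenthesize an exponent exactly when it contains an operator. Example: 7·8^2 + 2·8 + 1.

8 + 3

base 4: 9 = 2·4 + 1; at 5: 2·5 + 1 = 11; next = 10
base 5: 10 = 2·5; at 6: 2·6 = 12; next = 11
base 6: 11 = 6 + 5; at 7: 7 + 5 = 12; next = 11
base 7: 11 = 7 + 4; at 8: 8 + 4 = 12; next = 11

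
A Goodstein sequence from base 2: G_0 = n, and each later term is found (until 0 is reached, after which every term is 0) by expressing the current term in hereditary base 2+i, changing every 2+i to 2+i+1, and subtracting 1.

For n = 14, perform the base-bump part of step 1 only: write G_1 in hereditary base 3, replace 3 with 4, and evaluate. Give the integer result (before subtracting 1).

1282

G_0 = 14. HB_2(14) = 2^(2 + 1) + 2^2 + 2. Bump = 111. G_1 = 110.
G_1 = 110. HB_3(110) = 3^(3 + 1) + 3^3 + 2. Bump = 1282. G_2 = 1281.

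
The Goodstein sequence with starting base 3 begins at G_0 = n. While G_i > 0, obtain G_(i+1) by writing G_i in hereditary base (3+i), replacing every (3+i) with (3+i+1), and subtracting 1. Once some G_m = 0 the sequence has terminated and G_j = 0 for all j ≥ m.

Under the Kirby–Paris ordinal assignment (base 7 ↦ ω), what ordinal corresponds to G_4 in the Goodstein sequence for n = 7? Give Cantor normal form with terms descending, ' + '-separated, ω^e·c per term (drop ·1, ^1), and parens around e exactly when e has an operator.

base 3: 7 = 2·3 + 1; at 4: 2·4 + 1 = 9; next = 8
base 4: 8 = 2·4; at 5: 2·5 = 10; next = 9
base 5: 9 = 5 + 4; at 6: 6 + 4 = 10; next = 9
base 6: 9 = 6 + 3; at 7: 7 + 3 = 10; next = 9
base 7: 9 = 7 + 2; at 8: 8 + 2 = 10; next = 9

ω + 2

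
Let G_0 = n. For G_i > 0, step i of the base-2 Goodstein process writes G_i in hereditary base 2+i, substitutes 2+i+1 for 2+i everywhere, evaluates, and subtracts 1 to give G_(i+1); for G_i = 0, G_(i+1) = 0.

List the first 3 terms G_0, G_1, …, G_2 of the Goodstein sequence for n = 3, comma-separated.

(0) 3|_2 = 2 + 1 ↦ 3 + 1|_3 = 4 ⇒ 3
(1) 3|_3 = 3 ↦ 4|_4 = 4 ⇒ 3

3, 3, 3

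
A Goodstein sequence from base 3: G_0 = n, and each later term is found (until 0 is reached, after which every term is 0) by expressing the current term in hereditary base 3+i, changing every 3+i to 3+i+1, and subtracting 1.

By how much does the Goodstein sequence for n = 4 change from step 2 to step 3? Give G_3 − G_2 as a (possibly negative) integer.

step 0: 4 = 3 + 1; sub 4 for 3: 4 + 1; = 5; G_1 = 5−1 = 4
step 1: 4 = 4; sub 5 for 4: 5; = 5; G_2 = 5−1 = 4
step 2: 4 = 4; sub 6 for 5: 4; = 4; G_3 = 4−1 = 3

-1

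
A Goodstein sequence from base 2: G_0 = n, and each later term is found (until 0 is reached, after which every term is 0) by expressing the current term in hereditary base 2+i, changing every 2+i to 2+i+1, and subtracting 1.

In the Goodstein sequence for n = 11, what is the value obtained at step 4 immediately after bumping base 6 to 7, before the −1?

i=0: 11 = 2^(2 + 1) + 2 + 1 (b=2); 2→3: 3^(3 + 1) + 3 + 1 = 85; 85−1 = 84
i=1: 84 = 3^(3 + 1) + 3 (b=3); 3→4: 4^(4 + 1) + 4 = 1028; 1028−1 = 1027
i=2: 1027 = 4^(4 + 1) + 3 (b=4); 4→5: 5^(5 + 1) + 3 = 15628; 15628−1 = 15627
i=3: 15627 = 5^(5 + 1) + 2 (b=5); 5→6: 6^(6 + 1) + 2 = 279938; 279938−1 = 279937
i=4: 279937 = 6^(6 + 1) + 1 (b=6); 6→7: 7^(7 + 1) + 1 = 5764802; 5764802−1 = 5764801

5764802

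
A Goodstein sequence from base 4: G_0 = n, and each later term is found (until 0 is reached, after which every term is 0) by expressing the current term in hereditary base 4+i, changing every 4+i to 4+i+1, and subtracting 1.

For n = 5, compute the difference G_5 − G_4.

step 0: 5 = 4 + 1; sub 5 for 4: 5 + 1; = 6; G_1 = 6−1 = 5
step 1: 5 = 5; sub 6 for 5: 6; = 6; G_2 = 6−1 = 5
step 2: 5 = 5; sub 7 for 6: 5; = 5; G_3 = 5−1 = 4
step 3: 4 = 4; sub 8 for 7: 4; = 4; G_4 = 4−1 = 3
step 4: 3 = 3; sub 9 for 8: 3; = 3; G_5 = 3−1 = 2

-1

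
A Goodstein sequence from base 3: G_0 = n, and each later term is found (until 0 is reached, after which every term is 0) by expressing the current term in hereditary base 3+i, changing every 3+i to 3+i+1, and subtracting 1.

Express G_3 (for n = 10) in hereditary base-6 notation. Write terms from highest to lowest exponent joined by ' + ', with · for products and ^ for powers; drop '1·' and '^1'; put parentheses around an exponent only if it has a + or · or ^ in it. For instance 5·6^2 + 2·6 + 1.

4·6 + 3

G_0 = 10. HB_3(10) = 3^2 + 1. Bump = 17. G_1 = 16.
G_1 = 16. HB_4(16) = 4^2. Bump = 25. G_2 = 24.
G_2 = 24. HB_5(24) = 4·5 + 4. Bump = 28. G_3 = 27.
G_3 = 27. HB_6(27) = 4·6 + 3. Bump = 31. G_4 = 30.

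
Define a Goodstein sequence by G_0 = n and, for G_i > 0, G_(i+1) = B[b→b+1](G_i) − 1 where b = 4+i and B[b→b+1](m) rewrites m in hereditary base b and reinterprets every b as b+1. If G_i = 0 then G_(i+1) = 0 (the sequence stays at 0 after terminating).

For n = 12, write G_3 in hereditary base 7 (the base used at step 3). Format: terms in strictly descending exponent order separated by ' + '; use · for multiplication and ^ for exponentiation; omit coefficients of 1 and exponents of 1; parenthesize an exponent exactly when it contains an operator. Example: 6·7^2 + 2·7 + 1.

2·7 + 2

step 0: 12 = 3·4; sub 5 for 4: 3·5; = 15; G_1 = 15−1 = 14
step 1: 14 = 2·5 + 4; sub 6 for 5: 2·6 + 4; = 16; G_2 = 16−1 = 15
step 2: 15 = 2·6 + 3; sub 7 for 6: 2·7 + 3; = 17; G_3 = 17−1 = 16
step 3: 16 = 2·7 + 2; sub 8 for 7: 2·8 + 2; = 18; G_4 = 18−1 = 17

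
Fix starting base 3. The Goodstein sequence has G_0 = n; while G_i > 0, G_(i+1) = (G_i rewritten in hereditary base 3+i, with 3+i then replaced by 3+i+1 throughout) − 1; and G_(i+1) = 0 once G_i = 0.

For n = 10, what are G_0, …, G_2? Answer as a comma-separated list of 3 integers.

10, 16, 24

G_0 = 10. HB_3(10) = 3^2 + 1. Bump = 17. G_1 = 16.
G_1 = 16. HB_4(16) = 4^2. Bump = 25. G_2 = 24.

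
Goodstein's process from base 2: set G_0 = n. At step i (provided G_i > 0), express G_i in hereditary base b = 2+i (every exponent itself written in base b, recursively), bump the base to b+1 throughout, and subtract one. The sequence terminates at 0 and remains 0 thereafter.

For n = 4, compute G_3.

G_0 = 4. HB_2(4) = 2^2. Bump = 27. G_1 = 26.
G_1 = 26. HB_3(26) = 2·3^2 + 2·3 + 2. Bump = 42. G_2 = 41.
G_2 = 41. HB_4(41) = 2·4^2 + 2·4 + 1. Bump = 61. G_3 = 60.
G_3 = 60. HB_5(60) = 2·5^2 + 2·5. Bump = 84. G_4 = 83.

60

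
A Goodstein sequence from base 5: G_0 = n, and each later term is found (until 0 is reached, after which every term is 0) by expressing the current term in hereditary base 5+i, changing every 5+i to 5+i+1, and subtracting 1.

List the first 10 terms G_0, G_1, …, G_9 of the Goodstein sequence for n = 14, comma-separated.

G_0 = 14. HB_5(14) = 2·5 + 4. Bump = 16. G_1 = 15.
G_1 = 15. HB_6(15) = 2·6 + 3. Bump = 17. G_2 = 16.
G_2 = 16. HB_7(16) = 2·7 + 2. Bump = 18. G_3 = 17.
G_3 = 17. HB_8(17) = 2·8 + 1. Bump = 19. G_4 = 18.
G_4 = 18. HB_9(18) = 2·9. Bump = 20. G_5 = 19.
G_5 = 19. HB_10(19) = 10 + 9. Bump = 20. G_6 = 19.
G_6 = 19. HB_11(19) = 11 + 8. Bump = 20. G_7 = 19.
G_7 = 19. HB_12(19) = 12 + 7. Bump = 20. G_8 = 19.
G_8 = 19. HB_13(19) = 13 + 6. Bump = 20. G_9 = 19.

14, 15, 16, 17, 18, 19, 19, 19, 19, 19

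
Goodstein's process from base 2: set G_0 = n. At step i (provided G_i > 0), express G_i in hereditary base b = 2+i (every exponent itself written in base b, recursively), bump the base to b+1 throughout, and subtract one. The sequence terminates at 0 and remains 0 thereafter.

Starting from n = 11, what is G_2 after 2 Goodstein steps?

1027

step 0: 11 = 2^(2 + 1) + 2 + 1; sub 3 for 2: 3^(3 + 1) + 3 + 1; = 85; G_1 = 85−1 = 84
step 1: 84 = 3^(3 + 1) + 3; sub 4 for 3: 4^(4 + 1) + 4; = 1028; G_2 = 1028−1 = 1027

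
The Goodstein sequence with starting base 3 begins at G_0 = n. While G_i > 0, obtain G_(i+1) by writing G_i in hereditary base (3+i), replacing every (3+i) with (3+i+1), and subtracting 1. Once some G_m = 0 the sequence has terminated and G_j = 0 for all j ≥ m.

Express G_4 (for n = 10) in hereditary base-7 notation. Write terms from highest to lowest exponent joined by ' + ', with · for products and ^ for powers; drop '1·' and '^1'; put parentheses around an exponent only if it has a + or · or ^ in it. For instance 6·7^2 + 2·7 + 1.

i=0: 10 = 3^2 + 1 (b=3); 3→4: 4^2 + 1 = 17; 17−1 = 16
i=1: 16 = 4^2 (b=4); 4→5: 5^2 = 25; 25−1 = 24
i=2: 24 = 4·5 + 4 (b=5); 5→6: 4·6 + 4 = 28; 28−1 = 27
i=3: 27 = 4·6 + 3 (b=6); 6→7: 4·7 + 3 = 31; 31−1 = 30
i=4: 30 = 4·7 + 2 (b=7); 7→8: 4·8 + 2 = 34; 34−1 = 33

4·7 + 2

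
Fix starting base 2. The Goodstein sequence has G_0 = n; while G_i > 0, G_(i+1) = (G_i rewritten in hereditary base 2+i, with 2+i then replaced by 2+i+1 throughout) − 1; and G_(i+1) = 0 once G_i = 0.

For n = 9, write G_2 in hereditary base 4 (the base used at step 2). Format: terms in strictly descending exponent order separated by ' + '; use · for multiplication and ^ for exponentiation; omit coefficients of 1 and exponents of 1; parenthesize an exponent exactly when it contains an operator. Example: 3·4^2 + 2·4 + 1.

G_0 = 9. HB_2(9) = 2^(2 + 1) + 1. Bump = 82. G_1 = 81.
G_1 = 81. HB_3(81) = 3^(3 + 1). Bump = 1024. G_2 = 1023.
G_2 = 1023. HB_4(1023) = 3·4^4 + 3·4^3 + 3·4^2 + 3·4 + 3. Bump = 9843. G_3 = 9842.

3·4^4 + 3·4^3 + 3·4^2 + 3·4 + 3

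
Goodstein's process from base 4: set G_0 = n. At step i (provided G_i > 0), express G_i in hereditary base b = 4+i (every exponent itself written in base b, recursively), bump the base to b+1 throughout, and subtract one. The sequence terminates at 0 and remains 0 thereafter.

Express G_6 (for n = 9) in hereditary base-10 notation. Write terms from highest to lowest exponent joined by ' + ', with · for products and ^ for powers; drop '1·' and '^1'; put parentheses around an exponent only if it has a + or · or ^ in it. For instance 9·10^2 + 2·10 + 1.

9 —HB4→ 2·4 + 1 —bump→ 2·5 + 1 = 11 —(−1)→ 10
10 —HB5→ 2·5 —bump→ 2·6 = 12 —(−1)→ 11
11 —HB6→ 6 + 5 —bump→ 7 + 5 = 12 —(−1)→ 11
11 —HB7→ 7 + 4 —bump→ 8 + 4 = 12 —(−1)→ 11
11 —HB8→ 8 + 3 —bump→ 9 + 3 = 12 —(−1)→ 11
11 —HB9→ 9 + 2 —bump→ 10 + 2 = 12 —(−1)→ 11
11 —HB10→ 10 + 1 —bump→ 11 + 1 = 12 —(−1)→ 11

10 + 1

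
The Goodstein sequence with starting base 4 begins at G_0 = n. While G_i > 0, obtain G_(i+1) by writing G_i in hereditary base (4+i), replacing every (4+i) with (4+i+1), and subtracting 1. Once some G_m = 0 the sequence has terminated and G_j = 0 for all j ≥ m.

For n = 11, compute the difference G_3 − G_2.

G_0=11  [base 4] 2·4 + 3  →[4↦5]→  2·5 + 3 = 13  −1 ⇒ G_1=12
G_1=12  [base 5] 2·5 + 2  →[5↦6]→  2·6 + 2 = 14  −1 ⇒ G_2=13
G_2=13  [base 6] 2·6 + 1  →[6↦7]→  2·7 + 1 = 15  −1 ⇒ G_3=14

1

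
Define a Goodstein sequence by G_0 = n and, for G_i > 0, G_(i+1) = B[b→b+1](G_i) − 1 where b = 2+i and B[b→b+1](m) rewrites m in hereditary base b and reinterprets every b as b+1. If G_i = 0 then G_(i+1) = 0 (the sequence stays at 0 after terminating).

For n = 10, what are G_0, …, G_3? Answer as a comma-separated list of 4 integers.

G_0=10  [base 2] 2^(2 + 1) + 2  →[2↦3]→  3^(3 + 1) + 3 = 84  −1 ⇒ G_1=83
G_1=83  [base 3] 3^(3 + 1) + 2  →[3↦4]→  4^(4 + 1) + 2 = 1026  −1 ⇒ G_2=1025
G_2=1025  [base 4] 4^(4 + 1) + 1  →[4↦5]→  5^(5 + 1) + 1 = 15626  −1 ⇒ G_3=15625

10, 83, 1025, 15625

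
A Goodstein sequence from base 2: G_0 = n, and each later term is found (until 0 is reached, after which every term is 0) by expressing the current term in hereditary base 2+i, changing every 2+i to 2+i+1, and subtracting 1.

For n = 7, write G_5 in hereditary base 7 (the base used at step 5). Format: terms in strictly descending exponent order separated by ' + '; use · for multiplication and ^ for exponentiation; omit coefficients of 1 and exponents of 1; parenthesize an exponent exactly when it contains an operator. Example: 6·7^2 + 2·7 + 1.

[0] 7 ≡ 2^2 + 2 + 1 (base 2). Lift 3: 31. −1: 30.
[1] 30 ≡ 3^3 + 3 (base 3). Lift 4: 260. −1: 259.
[2] 259 ≡ 4^4 + 3 (base 4). Lift 5: 3128. −1: 3127.
[3] 3127 ≡ 5^5 + 2 (base 5). Lift 6: 46658. −1: 46657.
[4] 46657 ≡ 6^6 + 1 (base 6). Lift 7: 823544. −1: 823543.

7^7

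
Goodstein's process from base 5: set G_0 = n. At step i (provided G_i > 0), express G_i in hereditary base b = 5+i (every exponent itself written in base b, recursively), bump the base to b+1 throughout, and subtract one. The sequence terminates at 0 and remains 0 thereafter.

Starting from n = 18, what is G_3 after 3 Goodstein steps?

step 0: 18 = 3·5 + 3; sub 6 for 5: 3·6 + 3; = 21; G_1 = 21−1 = 20
step 1: 20 = 3·6 + 2; sub 7 for 6: 3·7 + 2; = 23; G_2 = 23−1 = 22
step 2: 22 = 3·7 + 1; sub 8 for 7: 3·8 + 1; = 25; G_3 = 25−1 = 24

24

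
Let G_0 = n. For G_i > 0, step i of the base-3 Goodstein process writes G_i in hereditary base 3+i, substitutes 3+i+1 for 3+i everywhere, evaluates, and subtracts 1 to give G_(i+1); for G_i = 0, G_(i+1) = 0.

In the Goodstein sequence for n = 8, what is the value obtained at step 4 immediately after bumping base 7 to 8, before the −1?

G_0 = 8. HB_3(8) = 2·3 + 2. Bump = 10. G_1 = 9.
G_1 = 9. HB_4(9) = 2·4 + 1. Bump = 11. G_2 = 10.
G_2 = 10. HB_5(10) = 2·5. Bump = 12. G_3 = 11.
G_3 = 11. HB_6(11) = 6 + 5. Bump = 12. G_4 = 11.
G_4 = 11. HB_7(11) = 7 + 4. Bump = 12. G_5 = 11.

12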